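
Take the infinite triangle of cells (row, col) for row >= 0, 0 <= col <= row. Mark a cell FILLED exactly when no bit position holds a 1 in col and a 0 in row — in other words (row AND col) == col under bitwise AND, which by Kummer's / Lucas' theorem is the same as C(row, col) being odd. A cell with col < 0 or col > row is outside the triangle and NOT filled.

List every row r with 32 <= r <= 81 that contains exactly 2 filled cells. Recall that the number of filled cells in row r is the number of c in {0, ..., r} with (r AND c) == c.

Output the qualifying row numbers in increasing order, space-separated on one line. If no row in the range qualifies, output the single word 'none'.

Row r has 2^popcount(r) filled cells, so we need popcount(r) = log2(2) = 1.
Scan r = 32..81 and keep those with exactly 1 one-bits:
r=32=100000 popcount=1 -> KEEP
r=33=100001 popcount=2 -> skip
r=34=100010 popcount=2 -> skip
r=35=100011 popcount=3 -> skip
r=36=100100 popcount=2 -> skip
r=37=100101 popcount=3 -> skip
r=38=100110 popcount=3 -> skip
r=39=100111 popcount=4 -> skip
r=40=101000 popcount=2 -> skip
r=41=101001 popcount=3 -> skip
r=42=101010 popcount=3 -> skip
r=43=101011 popcount=4 -> skip
r=44=101100 popcount=3 -> skip
r=45=101101 popcount=4 -> skip
r=46=101110 popcount=4 -> skip
r=47=101111 popcount=5 -> skip
r=48=110000 popcount=2 -> skip
r=49=110001 popcount=3 -> skip
r=50=110010 popcount=3 -> skip
r=51=110011 popcount=4 -> skip
r=52=110100 popcount=3 -> skip
r=53=110101 popcount=4 -> skip
r=54=110110 popcount=4 -> skip
r=55=110111 popcount=5 -> skip
r=56=111000 popcount=3 -> skip
r=57=111001 popcount=4 -> skip
r=58=111010 popcount=4 -> skip
r=59=111011 popcount=5 -> skip
r=60=111100 popcount=4 -> skip
r=61=111101 popcount=5 -> skip
r=62=111110 popcount=5 -> skip
r=63=111111 popcount=6 -> skip
r=64=1000000 popcount=1 -> KEEP
r=65=1000001 popcount=2 -> skip
r=66=1000010 popcount=2 -> skip
r=67=1000011 popcount=3 -> skip
r=68=1000100 popcount=2 -> skip
r=69=1000101 popcount=3 -> skip
r=70=1000110 popcount=3 -> skip
r=71=1000111 popcount=4 -> skip
r=72=1001000 popcount=2 -> skip
r=73=1001001 popcount=3 -> skip
r=74=1001010 popcount=3 -> skip
r=75=1001011 popcount=4 -> skip
r=76=1001100 popcount=3 -> skip
r=77=1001101 popcount=4 -> skip
r=78=1001110 popcount=4 -> skip
r=79=1001111 popcount=5 -> skip
r=80=1010000 popcount=2 -> skip
r=81=1010001 popcount=3 -> skip
Kept rows: 32 64

Answer: 32 64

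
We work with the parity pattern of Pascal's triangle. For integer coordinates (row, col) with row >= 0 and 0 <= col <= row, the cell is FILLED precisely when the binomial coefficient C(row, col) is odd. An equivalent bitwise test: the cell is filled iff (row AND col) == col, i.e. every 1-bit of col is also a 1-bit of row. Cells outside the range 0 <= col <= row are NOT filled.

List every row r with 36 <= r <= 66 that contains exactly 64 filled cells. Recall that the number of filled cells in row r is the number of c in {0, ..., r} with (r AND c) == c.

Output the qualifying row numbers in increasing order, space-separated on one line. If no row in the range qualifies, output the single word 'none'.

Answer: 63

Derivation:
Row r has 2^popcount(r) filled cells, so we need popcount(r) = log2(64) = 6.
Scan r = 36..66 and keep those with exactly 6 one-bits:
r=36=100100 popcount=2 -> skip
r=37=100101 popcount=3 -> skip
r=38=100110 popcount=3 -> skip
r=39=100111 popcount=4 -> skip
r=40=101000 popcount=2 -> skip
r=41=101001 popcount=3 -> skip
r=42=101010 popcount=3 -> skip
r=43=101011 popcount=4 -> skip
r=44=101100 popcount=3 -> skip
r=45=101101 popcount=4 -> skip
r=46=101110 popcount=4 -> skip
r=47=101111 popcount=5 -> skip
r=48=110000 popcount=2 -> skip
r=49=110001 popcount=3 -> skip
r=50=110010 popcount=3 -> skip
r=51=110011 popcount=4 -> skip
r=52=110100 popcount=3 -> skip
r=53=110101 popcount=4 -> skip
r=54=110110 popcount=4 -> skip
r=55=110111 popcount=5 -> skip
r=56=111000 popcount=3 -> skip
r=57=111001 popcount=4 -> skip
r=58=111010 popcount=4 -> skip
r=59=111011 popcount=5 -> skip
r=60=111100 popcount=4 -> skip
r=61=111101 popcount=5 -> skip
r=62=111110 popcount=5 -> skip
r=63=111111 popcount=6 -> KEEP
r=64=1000000 popcount=1 -> skip
r=65=1000001 popcount=2 -> skip
r=66=1000010 popcount=2 -> skip
Kept rows: 63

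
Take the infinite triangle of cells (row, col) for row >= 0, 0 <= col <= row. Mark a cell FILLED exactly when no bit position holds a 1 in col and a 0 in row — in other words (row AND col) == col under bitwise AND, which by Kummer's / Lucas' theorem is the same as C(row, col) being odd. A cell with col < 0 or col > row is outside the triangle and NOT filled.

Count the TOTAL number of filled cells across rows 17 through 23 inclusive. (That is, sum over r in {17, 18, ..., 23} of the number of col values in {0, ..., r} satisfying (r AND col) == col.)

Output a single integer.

r17=10001 pc2: +4 =4
r18=10010 pc2: +4 =8
r19=10011 pc3: +8 =16
r20=10100 pc2: +4 =20
r21=10101 pc3: +8 =28
r22=10110 pc3: +8 =36
r23=10111 pc4: +16 =52

Answer: 52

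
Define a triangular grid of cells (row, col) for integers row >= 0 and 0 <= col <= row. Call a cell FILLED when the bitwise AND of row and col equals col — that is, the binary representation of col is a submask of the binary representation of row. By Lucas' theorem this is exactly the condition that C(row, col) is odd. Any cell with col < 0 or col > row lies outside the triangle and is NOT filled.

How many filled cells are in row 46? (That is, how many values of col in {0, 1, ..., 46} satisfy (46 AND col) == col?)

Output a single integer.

46 in binary = 101110
popcount(46) = number of 1-bits in 101110 = 4
A col c satisfies (46 AND c) == c iff every set bit of c is also set in 46; each of the 4 set bits of 46 can independently be on or off in c.
count = 2^4 = 16

Answer: 16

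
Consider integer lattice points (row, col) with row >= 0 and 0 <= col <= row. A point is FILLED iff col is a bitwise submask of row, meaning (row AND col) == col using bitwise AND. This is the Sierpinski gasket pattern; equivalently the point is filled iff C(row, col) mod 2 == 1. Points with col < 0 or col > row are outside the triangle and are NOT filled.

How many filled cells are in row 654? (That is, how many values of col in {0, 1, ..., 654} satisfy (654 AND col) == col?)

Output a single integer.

Answer: 32

Derivation:
654 in binary = 1010001110
popcount(654) = number of 1-bits in 1010001110 = 5
A col c satisfies (654 AND c) == c iff every set bit of c is also set in 654; each of the 5 set bits of 654 can independently be on or off in c.
count = 2^5 = 32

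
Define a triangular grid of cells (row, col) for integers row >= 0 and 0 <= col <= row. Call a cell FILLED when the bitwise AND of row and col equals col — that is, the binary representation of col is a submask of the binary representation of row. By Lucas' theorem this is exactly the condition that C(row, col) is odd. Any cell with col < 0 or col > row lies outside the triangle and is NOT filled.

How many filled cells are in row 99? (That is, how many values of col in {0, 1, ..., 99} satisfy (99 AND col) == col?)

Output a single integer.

99 in binary = 1100011
popcount(99) = number of 1-bits in 1100011 = 4
A col c satisfies (99 AND c) == c iff every set bit of c is also set in 99; each of the 4 set bits of 99 can independently be on or off in c.
count = 2^4 = 16

Answer: 16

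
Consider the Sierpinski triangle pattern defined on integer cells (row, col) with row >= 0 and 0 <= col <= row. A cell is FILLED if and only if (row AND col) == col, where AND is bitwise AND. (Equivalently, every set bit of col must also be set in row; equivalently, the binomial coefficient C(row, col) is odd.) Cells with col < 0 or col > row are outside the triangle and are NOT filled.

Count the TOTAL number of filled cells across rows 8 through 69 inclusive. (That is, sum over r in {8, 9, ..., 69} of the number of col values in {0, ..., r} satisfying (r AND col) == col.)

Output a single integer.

r8=1000 pc1: +2 =2
r9=1001 pc2: +4 =6
r10=1010 pc2: +4 =10
r11=1011 pc3: +8 =18
r12=1100 pc2: +4 =22
r13=1101 pc3: +8 =30
r14=1110 pc3: +8 =38
r15=1111 pc4: +16 =54
r16=10000 pc1: +2 =56
r17=10001 pc2: +4 =60
r18=10010 pc2: +4 =64
r19=10011 pc3: +8 =72
r20=10100 pc2: +4 =76
r21=10101 pc3: +8 =84
r22=10110 pc3: +8 =92
r23=10111 pc4: +16 =108
r24=11000 pc2: +4 =112
r25=11001 pc3: +8 =120
r26=11010 pc3: +8 =128
r27=11011 pc4: +16 =144
r28=11100 pc3: +8 =152
r29=11101 pc4: +16 =168
r30=11110 pc4: +16 =184
r31=11111 pc5: +32 =216
r32=100000 pc1: +2 =218
r33=100001 pc2: +4 =222
r34=100010 pc2: +4 =226
r35=100011 pc3: +8 =234
r36=100100 pc2: +4 =238
r37=100101 pc3: +8 =246
r38=100110 pc3: +8 =254
r39=100111 pc4: +16 =270
r40=101000 pc2: +4 =274
r41=101001 pc3: +8 =282
r42=101010 pc3: +8 =290
r43=101011 pc4: +16 =306
r44=101100 pc3: +8 =314
r45=101101 pc4: +16 =330
r46=101110 pc4: +16 =346
r47=101111 pc5: +32 =378
r48=110000 pc2: +4 =382
r49=110001 pc3: +8 =390
r50=110010 pc3: +8 =398
r51=110011 pc4: +16 =414
r52=110100 pc3: +8 =422
r53=110101 pc4: +16 =438
r54=110110 pc4: +16 =454
r55=110111 pc5: +32 =486
r56=111000 pc3: +8 =494
r57=111001 pc4: +16 =510
r58=111010 pc4: +16 =526
r59=111011 pc5: +32 =558
r60=111100 pc4: +16 =574
r61=111101 pc5: +32 =606
r62=111110 pc5: +32 =638
r63=111111 pc6: +64 =702
r64=1000000 pc1: +2 =704
r65=1000001 pc2: +4 =708
r66=1000010 pc2: +4 =712
r67=1000011 pc3: +8 =720
r68=1000100 pc2: +4 =724
r69=1000101 pc3: +8 =732

Answer: 732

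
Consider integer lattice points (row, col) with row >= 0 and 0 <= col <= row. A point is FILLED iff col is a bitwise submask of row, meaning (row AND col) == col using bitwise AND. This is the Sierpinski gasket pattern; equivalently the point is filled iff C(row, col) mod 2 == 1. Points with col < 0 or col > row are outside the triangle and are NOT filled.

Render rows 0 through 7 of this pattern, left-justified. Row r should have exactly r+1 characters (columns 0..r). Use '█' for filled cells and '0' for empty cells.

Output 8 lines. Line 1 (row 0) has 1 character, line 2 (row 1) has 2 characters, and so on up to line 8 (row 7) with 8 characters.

r0=0: █
r1=1: ██
r2=10: █0█
r3=11: ████
r4=100: █000█
r5=101: ██00██
r6=110: █0█0█0█
r7=111: ████████

Answer: █
██
█0█
████
█000█
██00██
█0█0█0█
████████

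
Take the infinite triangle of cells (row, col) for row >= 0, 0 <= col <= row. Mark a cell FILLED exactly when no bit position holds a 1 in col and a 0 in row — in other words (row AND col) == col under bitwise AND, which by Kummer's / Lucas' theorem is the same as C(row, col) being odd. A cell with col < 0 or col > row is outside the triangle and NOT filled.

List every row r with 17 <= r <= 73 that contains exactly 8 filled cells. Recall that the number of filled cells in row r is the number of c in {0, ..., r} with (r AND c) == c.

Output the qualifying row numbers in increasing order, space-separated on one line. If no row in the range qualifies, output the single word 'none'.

Row r has 2^popcount(r) filled cells, so we need popcount(r) = log2(8) = 3.
Scan r = 17..73 and keep those with exactly 3 one-bits:
r=17=10001 popcount=2 -> skip
r=18=10010 popcount=2 -> skip
r=19=10011 popcount=3 -> KEEP
r=20=10100 popcount=2 -> skip
r=21=10101 popcount=3 -> KEEP
r=22=10110 popcount=3 -> KEEP
r=23=10111 popcount=4 -> skip
r=24=11000 popcount=2 -> skip
r=25=11001 popcount=3 -> KEEP
r=26=11010 popcount=3 -> KEEP
r=27=11011 popcount=4 -> skip
r=28=11100 popcount=3 -> KEEP
r=29=11101 popcount=4 -> skip
r=30=11110 popcount=4 -> skip
r=31=11111 popcount=5 -> skip
r=32=100000 popcount=1 -> skip
r=33=100001 popcount=2 -> skip
r=34=100010 popcount=2 -> skip
r=35=100011 popcount=3 -> KEEP
r=36=100100 popcount=2 -> skip
r=37=100101 popcount=3 -> KEEP
r=38=100110 popcount=3 -> KEEP
r=39=100111 popcount=4 -> skip
r=40=101000 popcount=2 -> skip
r=41=101001 popcount=3 -> KEEP
r=42=101010 popcount=3 -> KEEP
r=43=101011 popcount=4 -> skip
r=44=101100 popcount=3 -> KEEP
r=45=101101 popcount=4 -> skip
r=46=101110 popcount=4 -> skip
r=47=101111 popcount=5 -> skip
r=48=110000 popcount=2 -> skip
r=49=110001 popcount=3 -> KEEP
r=50=110010 popcount=3 -> KEEP
r=51=110011 popcount=4 -> skip
r=52=110100 popcount=3 -> KEEP
r=53=110101 popcount=4 -> skip
r=54=110110 popcount=4 -> skip
r=55=110111 popcount=5 -> skip
r=56=111000 popcount=3 -> KEEP
r=57=111001 popcount=4 -> skip
r=58=111010 popcount=4 -> skip
r=59=111011 popcount=5 -> skip
r=60=111100 popcount=4 -> skip
r=61=111101 popcount=5 -> skip
r=62=111110 popcount=5 -> skip
r=63=111111 popcount=6 -> skip
r=64=1000000 popcount=1 -> skip
r=65=1000001 popcount=2 -> skip
r=66=1000010 popcount=2 -> skip
r=67=1000011 popcount=3 -> KEEP
r=68=1000100 popcount=2 -> skip
r=69=1000101 popcount=3 -> KEEP
r=70=1000110 popcount=3 -> KEEP
r=71=1000111 popcount=4 -> skip
r=72=1001000 popcount=2 -> skip
r=73=1001001 popcount=3 -> KEEP
Kept rows: 19 21 22 25 26 28 35 37 38 41 42 44 49 50 52 56 67 69 70 73

Answer: 19 21 22 25 26 28 35 37 38 41 42 44 49 50 52 56 67 69 70 73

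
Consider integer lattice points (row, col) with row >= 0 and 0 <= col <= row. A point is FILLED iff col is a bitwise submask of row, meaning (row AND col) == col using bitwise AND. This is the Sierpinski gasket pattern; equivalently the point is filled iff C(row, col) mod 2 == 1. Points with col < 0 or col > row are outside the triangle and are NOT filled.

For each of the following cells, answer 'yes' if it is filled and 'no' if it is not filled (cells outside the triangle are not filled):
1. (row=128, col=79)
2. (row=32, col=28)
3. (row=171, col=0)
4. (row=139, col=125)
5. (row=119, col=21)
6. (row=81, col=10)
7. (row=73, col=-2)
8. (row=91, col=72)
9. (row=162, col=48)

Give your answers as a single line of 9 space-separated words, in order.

(128,79): row=0b10000000, col=0b1001111, row AND col = 0b0 = 0; 0 != 79 -> empty
(32,28): row=0b100000, col=0b11100, row AND col = 0b0 = 0; 0 != 28 -> empty
(171,0): row=0b10101011, col=0b0, row AND col = 0b0 = 0; 0 == 0 -> filled
(139,125): row=0b10001011, col=0b1111101, row AND col = 0b1001 = 9; 9 != 125 -> empty
(119,21): row=0b1110111, col=0b10101, row AND col = 0b10101 = 21; 21 == 21 -> filled
(81,10): row=0b1010001, col=0b1010, row AND col = 0b0 = 0; 0 != 10 -> empty
(73,-2): col outside [0, 73] -> not filled
(91,72): row=0b1011011, col=0b1001000, row AND col = 0b1001000 = 72; 72 == 72 -> filled
(162,48): row=0b10100010, col=0b110000, row AND col = 0b100000 = 32; 32 != 48 -> empty

Answer: no no yes no yes no no yes no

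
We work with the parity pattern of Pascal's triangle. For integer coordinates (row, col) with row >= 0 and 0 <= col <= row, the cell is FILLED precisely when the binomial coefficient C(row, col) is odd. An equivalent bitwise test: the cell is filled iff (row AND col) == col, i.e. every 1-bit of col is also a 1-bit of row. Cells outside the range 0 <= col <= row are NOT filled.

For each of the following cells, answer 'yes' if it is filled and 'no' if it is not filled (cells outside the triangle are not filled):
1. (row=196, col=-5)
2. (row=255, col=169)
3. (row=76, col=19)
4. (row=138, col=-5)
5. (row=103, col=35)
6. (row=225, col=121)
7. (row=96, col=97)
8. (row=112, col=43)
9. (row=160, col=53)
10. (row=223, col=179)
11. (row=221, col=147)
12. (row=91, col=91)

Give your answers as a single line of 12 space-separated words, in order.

(196,-5): col outside [0, 196] -> not filled
(255,169): row=0b11111111, col=0b10101001, row AND col = 0b10101001 = 169; 169 == 169 -> filled
(76,19): row=0b1001100, col=0b10011, row AND col = 0b0 = 0; 0 != 19 -> empty
(138,-5): col outside [0, 138] -> not filled
(103,35): row=0b1100111, col=0b100011, row AND col = 0b100011 = 35; 35 == 35 -> filled
(225,121): row=0b11100001, col=0b1111001, row AND col = 0b1100001 = 97; 97 != 121 -> empty
(96,97): col outside [0, 96] -> not filled
(112,43): row=0b1110000, col=0b101011, row AND col = 0b100000 = 32; 32 != 43 -> empty
(160,53): row=0b10100000, col=0b110101, row AND col = 0b100000 = 32; 32 != 53 -> empty
(223,179): row=0b11011111, col=0b10110011, row AND col = 0b10010011 = 147; 147 != 179 -> empty
(221,147): row=0b11011101, col=0b10010011, row AND col = 0b10010001 = 145; 145 != 147 -> empty
(91,91): row=0b1011011, col=0b1011011, row AND col = 0b1011011 = 91; 91 == 91 -> filled

Answer: no yes no no yes no no no no no no yes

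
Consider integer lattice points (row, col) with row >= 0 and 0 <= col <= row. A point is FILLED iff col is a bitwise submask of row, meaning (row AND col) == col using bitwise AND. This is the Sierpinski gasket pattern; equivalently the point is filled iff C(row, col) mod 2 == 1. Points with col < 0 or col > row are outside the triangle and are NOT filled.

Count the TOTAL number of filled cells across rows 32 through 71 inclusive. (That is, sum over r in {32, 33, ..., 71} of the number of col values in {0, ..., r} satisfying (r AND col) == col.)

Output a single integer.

Answer: 540

Derivation:
r32=100000 pc1: +2 =2
r33=100001 pc2: +4 =6
r34=100010 pc2: +4 =10
r35=100011 pc3: +8 =18
r36=100100 pc2: +4 =22
r37=100101 pc3: +8 =30
r38=100110 pc3: +8 =38
r39=100111 pc4: +16 =54
r40=101000 pc2: +4 =58
r41=101001 pc3: +8 =66
r42=101010 pc3: +8 =74
r43=101011 pc4: +16 =90
r44=101100 pc3: +8 =98
r45=101101 pc4: +16 =114
r46=101110 pc4: +16 =130
r47=101111 pc5: +32 =162
r48=110000 pc2: +4 =166
r49=110001 pc3: +8 =174
r50=110010 pc3: +8 =182
r51=110011 pc4: +16 =198
r52=110100 pc3: +8 =206
r53=110101 pc4: +16 =222
r54=110110 pc4: +16 =238
r55=110111 pc5: +32 =270
r56=111000 pc3: +8 =278
r57=111001 pc4: +16 =294
r58=111010 pc4: +16 =310
r59=111011 pc5: +32 =342
r60=111100 pc4: +16 =358
r61=111101 pc5: +32 =390
r62=111110 pc5: +32 =422
r63=111111 pc6: +64 =486
r64=1000000 pc1: +2 =488
r65=1000001 pc2: +4 =492
r66=1000010 pc2: +4 =496
r67=1000011 pc3: +8 =504
r68=1000100 pc2: +4 =508
r69=1000101 pc3: +8 =516
r70=1000110 pc3: +8 =524
r71=1000111 pc4: +16 =540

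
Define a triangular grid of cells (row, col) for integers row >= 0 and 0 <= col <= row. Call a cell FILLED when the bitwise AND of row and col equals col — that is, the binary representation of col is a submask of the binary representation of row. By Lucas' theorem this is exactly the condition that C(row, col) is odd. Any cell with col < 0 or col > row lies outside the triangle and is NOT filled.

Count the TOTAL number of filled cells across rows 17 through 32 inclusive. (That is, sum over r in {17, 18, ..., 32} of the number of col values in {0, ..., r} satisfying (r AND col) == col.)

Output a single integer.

Answer: 162

Derivation:
r17=10001 pc2: +4 =4
r18=10010 pc2: +4 =8
r19=10011 pc3: +8 =16
r20=10100 pc2: +4 =20
r21=10101 pc3: +8 =28
r22=10110 pc3: +8 =36
r23=10111 pc4: +16 =52
r24=11000 pc2: +4 =56
r25=11001 pc3: +8 =64
r26=11010 pc3: +8 =72
r27=11011 pc4: +16 =88
r28=11100 pc3: +8 =96
r29=11101 pc4: +16 =112
r30=11110 pc4: +16 =128
r31=11111 pc5: +32 =160
r32=100000 pc1: +2 =162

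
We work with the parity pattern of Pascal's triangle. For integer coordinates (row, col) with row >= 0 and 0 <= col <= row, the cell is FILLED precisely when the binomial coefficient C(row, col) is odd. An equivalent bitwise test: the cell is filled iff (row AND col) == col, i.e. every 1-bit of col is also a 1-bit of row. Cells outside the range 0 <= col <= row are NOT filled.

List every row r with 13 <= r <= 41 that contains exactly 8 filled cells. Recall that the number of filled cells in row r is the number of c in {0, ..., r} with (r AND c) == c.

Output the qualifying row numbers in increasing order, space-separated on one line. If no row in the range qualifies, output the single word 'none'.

Row r has 2^popcount(r) filled cells, so we need popcount(r) = log2(8) = 3.
Scan r = 13..41 and keep those with exactly 3 one-bits:
r=13=1101 popcount=3 -> KEEP
r=14=1110 popcount=3 -> KEEP
r=15=1111 popcount=4 -> skip
r=16=10000 popcount=1 -> skip
r=17=10001 popcount=2 -> skip
r=18=10010 popcount=2 -> skip
r=19=10011 popcount=3 -> KEEP
r=20=10100 popcount=2 -> skip
r=21=10101 popcount=3 -> KEEP
r=22=10110 popcount=3 -> KEEP
r=23=10111 popcount=4 -> skip
r=24=11000 popcount=2 -> skip
r=25=11001 popcount=3 -> KEEP
r=26=11010 popcount=3 -> KEEP
r=27=11011 popcount=4 -> skip
r=28=11100 popcount=3 -> KEEP
r=29=11101 popcount=4 -> skip
r=30=11110 popcount=4 -> skip
r=31=11111 popcount=5 -> skip
r=32=100000 popcount=1 -> skip
r=33=100001 popcount=2 -> skip
r=34=100010 popcount=2 -> skip
r=35=100011 popcount=3 -> KEEP
r=36=100100 popcount=2 -> skip
r=37=100101 popcount=3 -> KEEP
r=38=100110 popcount=3 -> KEEP
r=39=100111 popcount=4 -> skip
r=40=101000 popcount=2 -> skip
r=41=101001 popcount=3 -> KEEP
Kept rows: 13 14 19 21 22 25 26 28 35 37 38 41

Answer: 13 14 19 21 22 25 26 28 35 37 38 41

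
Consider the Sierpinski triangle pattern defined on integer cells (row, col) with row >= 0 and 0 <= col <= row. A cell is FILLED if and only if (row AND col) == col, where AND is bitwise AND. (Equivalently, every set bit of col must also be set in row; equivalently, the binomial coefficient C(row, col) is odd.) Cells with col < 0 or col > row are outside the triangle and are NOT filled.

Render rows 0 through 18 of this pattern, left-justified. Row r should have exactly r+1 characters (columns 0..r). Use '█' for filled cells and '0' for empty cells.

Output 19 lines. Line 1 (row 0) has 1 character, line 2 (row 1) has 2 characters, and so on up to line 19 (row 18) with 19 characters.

Answer: █
██
█0█
████
█000█
██00██
█0█0█0█
████████
█0000000█
██000000██
█0█00000█0█
████0000████
█000█000█000█
██00██00██00██
█0█0█0█0█0█0█0█
████████████████
█000000000000000█
██00000000000000██
█0█0000000000000█0█

Derivation:
r0=0: █
r1=1: ██
r2=10: █0█
r3=11: ████
r4=100: █000█
r5=101: ██00██
r6=110: █0█0█0█
r7=111: ████████
r8=1000: █0000000█
r9=1001: ██000000██
r10=1010: █0█00000█0█
r11=1011: ████0000████
r12=1100: █000█000█000█
r13=1101: ██00██00██00██
r14=1110: █0█0█0█0█0█0█0█
r15=1111: ████████████████
r16=10000: █000000000000000█
r17=10001: ██00000000000000██
r18=10010: █0█0000000000000█0█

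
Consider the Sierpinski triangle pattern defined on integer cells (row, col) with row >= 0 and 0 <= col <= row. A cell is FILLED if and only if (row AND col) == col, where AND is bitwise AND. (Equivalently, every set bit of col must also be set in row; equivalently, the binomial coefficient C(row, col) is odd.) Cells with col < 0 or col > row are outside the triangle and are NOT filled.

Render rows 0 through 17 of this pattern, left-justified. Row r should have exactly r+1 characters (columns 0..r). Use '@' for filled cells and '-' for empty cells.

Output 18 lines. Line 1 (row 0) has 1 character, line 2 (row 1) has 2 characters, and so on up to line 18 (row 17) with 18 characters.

r0=0: @
r1=1: @@
r2=10: @-@
r3=11: @@@@
r4=100: @---@
r5=101: @@--@@
r6=110: @-@-@-@
r7=111: @@@@@@@@
r8=1000: @-------@
r9=1001: @@------@@
r10=1010: @-@-----@-@
r11=1011: @@@@----@@@@
r12=1100: @---@---@---@
r13=1101: @@--@@--@@--@@
r14=1110: @-@-@-@-@-@-@-@
r15=1111: @@@@@@@@@@@@@@@@
r16=10000: @---------------@
r17=10001: @@--------------@@

Answer: @
@@
@-@
@@@@
@---@
@@--@@
@-@-@-@
@@@@@@@@
@-------@
@@------@@
@-@-----@-@
@@@@----@@@@
@---@---@---@
@@--@@--@@--@@
@-@-@-@-@-@-@-@
@@@@@@@@@@@@@@@@
@---------------@
@@--------------@@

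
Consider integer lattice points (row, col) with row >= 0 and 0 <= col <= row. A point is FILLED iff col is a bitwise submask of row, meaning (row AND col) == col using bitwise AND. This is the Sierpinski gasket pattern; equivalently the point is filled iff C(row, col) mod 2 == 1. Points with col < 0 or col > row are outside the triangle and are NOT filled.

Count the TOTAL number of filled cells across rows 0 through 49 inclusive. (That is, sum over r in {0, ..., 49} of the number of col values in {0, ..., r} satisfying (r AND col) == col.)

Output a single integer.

Answer: 417

Derivation:
r0=0 pc0: +1 =1
r1=1 pc1: +2 =3
r2=10 pc1: +2 =5
r3=11 pc2: +4 =9
r4=100 pc1: +2 =11
r5=101 pc2: +4 =15
r6=110 pc2: +4 =19
r7=111 pc3: +8 =27
r8=1000 pc1: +2 =29
r9=1001 pc2: +4 =33
r10=1010 pc2: +4 =37
r11=1011 pc3: +8 =45
r12=1100 pc2: +4 =49
r13=1101 pc3: +8 =57
r14=1110 pc3: +8 =65
r15=1111 pc4: +16 =81
r16=10000 pc1: +2 =83
r17=10001 pc2: +4 =87
r18=10010 pc2: +4 =91
r19=10011 pc3: +8 =99
r20=10100 pc2: +4 =103
r21=10101 pc3: +8 =111
r22=10110 pc3: +8 =119
r23=10111 pc4: +16 =135
r24=11000 pc2: +4 =139
r25=11001 pc3: +8 =147
r26=11010 pc3: +8 =155
r27=11011 pc4: +16 =171
r28=11100 pc3: +8 =179
r29=11101 pc4: +16 =195
r30=11110 pc4: +16 =211
r31=11111 pc5: +32 =243
r32=100000 pc1: +2 =245
r33=100001 pc2: +4 =249
r34=100010 pc2: +4 =253
r35=100011 pc3: +8 =261
r36=100100 pc2: +4 =265
r37=100101 pc3: +8 =273
r38=100110 pc3: +8 =281
r39=100111 pc4: +16 =297
r40=101000 pc2: +4 =301
r41=101001 pc3: +8 =309
r42=101010 pc3: +8 =317
r43=101011 pc4: +16 =333
r44=101100 pc3: +8 =341
r45=101101 pc4: +16 =357
r46=101110 pc4: +16 =373
r47=101111 pc5: +32 =405
r48=110000 pc2: +4 =409
r49=110001 pc3: +8 =417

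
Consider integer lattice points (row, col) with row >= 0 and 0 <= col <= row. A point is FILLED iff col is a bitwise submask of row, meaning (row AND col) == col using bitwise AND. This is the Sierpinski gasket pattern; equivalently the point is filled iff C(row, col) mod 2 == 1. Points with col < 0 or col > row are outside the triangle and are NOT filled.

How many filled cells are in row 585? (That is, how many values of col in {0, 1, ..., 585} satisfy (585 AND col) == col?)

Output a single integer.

Answer: 16

Derivation:
585 in binary = 1001001001
popcount(585) = number of 1-bits in 1001001001 = 4
A col c satisfies (585 AND c) == c iff every set bit of c is also set in 585; each of the 4 set bits of 585 can independently be on or off in c.
count = 2^4 = 16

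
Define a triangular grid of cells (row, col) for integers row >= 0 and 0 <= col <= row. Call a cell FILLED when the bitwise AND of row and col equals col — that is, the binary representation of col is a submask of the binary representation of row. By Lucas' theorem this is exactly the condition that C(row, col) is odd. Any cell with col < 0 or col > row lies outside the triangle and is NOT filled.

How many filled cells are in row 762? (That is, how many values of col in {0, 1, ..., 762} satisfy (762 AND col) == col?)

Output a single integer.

762 in binary = 1011111010
popcount(762) = number of 1-bits in 1011111010 = 7
A col c satisfies (762 AND c) == c iff every set bit of c is also set in 762; each of the 7 set bits of 762 can independently be on or off in c.
count = 2^7 = 128

Answer: 128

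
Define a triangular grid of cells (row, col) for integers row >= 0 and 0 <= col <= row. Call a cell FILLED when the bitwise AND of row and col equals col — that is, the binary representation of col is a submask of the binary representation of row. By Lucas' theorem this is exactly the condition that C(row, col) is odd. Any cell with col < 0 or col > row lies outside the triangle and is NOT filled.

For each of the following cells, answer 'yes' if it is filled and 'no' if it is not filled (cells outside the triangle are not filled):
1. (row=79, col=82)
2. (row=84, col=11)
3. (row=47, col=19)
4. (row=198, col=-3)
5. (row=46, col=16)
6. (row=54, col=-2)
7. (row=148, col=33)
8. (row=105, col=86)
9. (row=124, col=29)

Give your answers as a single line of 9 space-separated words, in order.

Answer: no no no no no no no no no

Derivation:
(79,82): col outside [0, 79] -> not filled
(84,11): row=0b1010100, col=0b1011, row AND col = 0b0 = 0; 0 != 11 -> empty
(47,19): row=0b101111, col=0b10011, row AND col = 0b11 = 3; 3 != 19 -> empty
(198,-3): col outside [0, 198] -> not filled
(46,16): row=0b101110, col=0b10000, row AND col = 0b0 = 0; 0 != 16 -> empty
(54,-2): col outside [0, 54] -> not filled
(148,33): row=0b10010100, col=0b100001, row AND col = 0b0 = 0; 0 != 33 -> empty
(105,86): row=0b1101001, col=0b1010110, row AND col = 0b1000000 = 64; 64 != 86 -> empty
(124,29): row=0b1111100, col=0b11101, row AND col = 0b11100 = 28; 28 != 29 -> empty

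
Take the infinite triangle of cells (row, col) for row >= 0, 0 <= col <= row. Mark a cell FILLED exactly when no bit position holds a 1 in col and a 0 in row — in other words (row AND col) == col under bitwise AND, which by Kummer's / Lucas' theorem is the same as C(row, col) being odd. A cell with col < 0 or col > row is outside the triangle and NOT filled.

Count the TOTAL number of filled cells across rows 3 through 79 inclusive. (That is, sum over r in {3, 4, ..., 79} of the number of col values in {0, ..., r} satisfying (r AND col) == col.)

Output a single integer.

r3=11 pc2: +4 =4
r4=100 pc1: +2 =6
r5=101 pc2: +4 =10
r6=110 pc2: +4 =14
r7=111 pc3: +8 =22
r8=1000 pc1: +2 =24
r9=1001 pc2: +4 =28
r10=1010 pc2: +4 =32
r11=1011 pc3: +8 =40
r12=1100 pc2: +4 =44
r13=1101 pc3: +8 =52
r14=1110 pc3: +8 =60
r15=1111 pc4: +16 =76
r16=10000 pc1: +2 =78
r17=10001 pc2: +4 =82
r18=10010 pc2: +4 =86
r19=10011 pc3: +8 =94
r20=10100 pc2: +4 =98
r21=10101 pc3: +8 =106
r22=10110 pc3: +8 =114
r23=10111 pc4: +16 =130
r24=11000 pc2: +4 =134
r25=11001 pc3: +8 =142
r26=11010 pc3: +8 =150
r27=11011 pc4: +16 =166
r28=11100 pc3: +8 =174
r29=11101 pc4: +16 =190
r30=11110 pc4: +16 =206
r31=11111 pc5: +32 =238
r32=100000 pc1: +2 =240
r33=100001 pc2: +4 =244
r34=100010 pc2: +4 =248
r35=100011 pc3: +8 =256
r36=100100 pc2: +4 =260
r37=100101 pc3: +8 =268
r38=100110 pc3: +8 =276
r39=100111 pc4: +16 =292
r40=101000 pc2: +4 =296
r41=101001 pc3: +8 =304
r42=101010 pc3: +8 =312
r43=101011 pc4: +16 =328
r44=101100 pc3: +8 =336
r45=101101 pc4: +16 =352
r46=101110 pc4: +16 =368
r47=101111 pc5: +32 =400
r48=110000 pc2: +4 =404
r49=110001 pc3: +8 =412
r50=110010 pc3: +8 =420
r51=110011 pc4: +16 =436
r52=110100 pc3: +8 =444
r53=110101 pc4: +16 =460
r54=110110 pc4: +16 =476
r55=110111 pc5: +32 =508
r56=111000 pc3: +8 =516
r57=111001 pc4: +16 =532
r58=111010 pc4: +16 =548
r59=111011 pc5: +32 =580
r60=111100 pc4: +16 =596
r61=111101 pc5: +32 =628
r62=111110 pc5: +32 =660
r63=111111 pc6: +64 =724
r64=1000000 pc1: +2 =726
r65=1000001 pc2: +4 =730
r66=1000010 pc2: +4 =734
r67=1000011 pc3: +8 =742
r68=1000100 pc2: +4 =746
r69=1000101 pc3: +8 =754
r70=1000110 pc3: +8 =762
r71=1000111 pc4: +16 =778
r72=1001000 pc2: +4 =782
r73=1001001 pc3: +8 =790
r74=1001010 pc3: +8 =798
r75=1001011 pc4: +16 =814
r76=1001100 pc3: +8 =822
r77=1001101 pc4: +16 =838
r78=1001110 pc4: +16 =854
r79=1001111 pc5: +32 =886

Answer: 886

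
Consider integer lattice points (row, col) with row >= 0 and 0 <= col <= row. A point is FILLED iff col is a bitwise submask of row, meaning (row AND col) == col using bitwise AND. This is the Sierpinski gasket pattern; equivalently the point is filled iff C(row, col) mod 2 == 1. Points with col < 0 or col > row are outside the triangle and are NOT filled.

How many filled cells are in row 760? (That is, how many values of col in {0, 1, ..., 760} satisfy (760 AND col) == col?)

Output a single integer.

760 in binary = 1011111000
popcount(760) = number of 1-bits in 1011111000 = 6
A col c satisfies (760 AND c) == c iff every set bit of c is also set in 760; each of the 6 set bits of 760 can independently be on or off in c.
count = 2^6 = 64

Answer: 64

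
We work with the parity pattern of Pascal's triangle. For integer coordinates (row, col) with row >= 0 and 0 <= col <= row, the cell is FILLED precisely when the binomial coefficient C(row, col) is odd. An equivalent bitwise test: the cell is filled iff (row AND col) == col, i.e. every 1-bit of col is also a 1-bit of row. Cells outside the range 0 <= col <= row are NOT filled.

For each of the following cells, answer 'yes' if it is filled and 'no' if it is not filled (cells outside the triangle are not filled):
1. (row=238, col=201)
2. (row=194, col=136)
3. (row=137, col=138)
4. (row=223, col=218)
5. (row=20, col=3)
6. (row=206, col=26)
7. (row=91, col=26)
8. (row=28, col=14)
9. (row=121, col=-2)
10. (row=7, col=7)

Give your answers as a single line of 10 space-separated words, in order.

(238,201): row=0b11101110, col=0b11001001, row AND col = 0b11001000 = 200; 200 != 201 -> empty
(194,136): row=0b11000010, col=0b10001000, row AND col = 0b10000000 = 128; 128 != 136 -> empty
(137,138): col outside [0, 137] -> not filled
(223,218): row=0b11011111, col=0b11011010, row AND col = 0b11011010 = 218; 218 == 218 -> filled
(20,3): row=0b10100, col=0b11, row AND col = 0b0 = 0; 0 != 3 -> empty
(206,26): row=0b11001110, col=0b11010, row AND col = 0b1010 = 10; 10 != 26 -> empty
(91,26): row=0b1011011, col=0b11010, row AND col = 0b11010 = 26; 26 == 26 -> filled
(28,14): row=0b11100, col=0b1110, row AND col = 0b1100 = 12; 12 != 14 -> empty
(121,-2): col outside [0, 121] -> not filled
(7,7): row=0b111, col=0b111, row AND col = 0b111 = 7; 7 == 7 -> filled

Answer: no no no yes no no yes no no yes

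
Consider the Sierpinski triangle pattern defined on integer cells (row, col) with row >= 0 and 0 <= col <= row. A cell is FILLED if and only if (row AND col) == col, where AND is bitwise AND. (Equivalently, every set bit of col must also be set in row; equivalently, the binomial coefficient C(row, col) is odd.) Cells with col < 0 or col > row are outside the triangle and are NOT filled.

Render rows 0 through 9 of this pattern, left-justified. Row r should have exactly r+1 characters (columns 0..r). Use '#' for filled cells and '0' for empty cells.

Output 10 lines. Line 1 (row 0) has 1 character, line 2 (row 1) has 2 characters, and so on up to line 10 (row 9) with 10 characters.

r0=0: #
r1=1: ##
r2=10: #0#
r3=11: ####
r4=100: #000#
r5=101: ##00##
r6=110: #0#0#0#
r7=111: ########
r8=1000: #0000000#
r9=1001: ##000000##

Answer: #
##
#0#
####
#000#
##00##
#0#0#0#
########
#0000000#
##000000##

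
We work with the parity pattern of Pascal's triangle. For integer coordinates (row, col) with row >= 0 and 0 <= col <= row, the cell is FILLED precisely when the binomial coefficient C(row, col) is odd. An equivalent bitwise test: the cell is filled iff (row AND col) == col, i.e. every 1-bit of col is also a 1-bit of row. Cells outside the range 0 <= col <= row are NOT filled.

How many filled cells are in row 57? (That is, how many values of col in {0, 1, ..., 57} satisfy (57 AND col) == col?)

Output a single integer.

Answer: 16

Derivation:
57 in binary = 111001
popcount(57) = number of 1-bits in 111001 = 4
A col c satisfies (57 AND c) == c iff every set bit of c is also set in 57; each of the 4 set bits of 57 can independently be on or off in c.
count = 2^4 = 16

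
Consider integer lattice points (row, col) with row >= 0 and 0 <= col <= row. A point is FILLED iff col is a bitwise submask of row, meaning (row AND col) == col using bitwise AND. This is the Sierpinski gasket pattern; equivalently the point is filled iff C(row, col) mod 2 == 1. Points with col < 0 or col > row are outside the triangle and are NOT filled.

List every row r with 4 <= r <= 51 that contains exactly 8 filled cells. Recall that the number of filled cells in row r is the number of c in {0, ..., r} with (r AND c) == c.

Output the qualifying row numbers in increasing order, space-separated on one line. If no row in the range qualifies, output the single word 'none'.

Answer: 7 11 13 14 19 21 22 25 26 28 35 37 38 41 42 44 49 50

Derivation:
Row r has 2^popcount(r) filled cells, so we need popcount(r) = log2(8) = 3.
Scan r = 4..51 and keep those with exactly 3 one-bits:
r=4=100 popcount=1 -> skip
r=5=101 popcount=2 -> skip
r=6=110 popcount=2 -> skip
r=7=111 popcount=3 -> KEEP
r=8=1000 popcount=1 -> skip
r=9=1001 popcount=2 -> skip
r=10=1010 popcount=2 -> skip
r=11=1011 popcount=3 -> KEEP
r=12=1100 popcount=2 -> skip
r=13=1101 popcount=3 -> KEEP
r=14=1110 popcount=3 -> KEEP
r=15=1111 popcount=4 -> skip
r=16=10000 popcount=1 -> skip
r=17=10001 popcount=2 -> skip
r=18=10010 popcount=2 -> skip
r=19=10011 popcount=3 -> KEEP
r=20=10100 popcount=2 -> skip
r=21=10101 popcount=3 -> KEEP
r=22=10110 popcount=3 -> KEEP
r=23=10111 popcount=4 -> skip
r=24=11000 popcount=2 -> skip
r=25=11001 popcount=3 -> KEEP
r=26=11010 popcount=3 -> KEEP
r=27=11011 popcount=4 -> skip
r=28=11100 popcount=3 -> KEEP
r=29=11101 popcount=4 -> skip
r=30=11110 popcount=4 -> skip
r=31=11111 popcount=5 -> skip
r=32=100000 popcount=1 -> skip
r=33=100001 popcount=2 -> skip
r=34=100010 popcount=2 -> skip
r=35=100011 popcount=3 -> KEEP
r=36=100100 popcount=2 -> skip
r=37=100101 popcount=3 -> KEEP
r=38=100110 popcount=3 -> KEEP
r=39=100111 popcount=4 -> skip
r=40=101000 popcount=2 -> skip
r=41=101001 popcount=3 -> KEEP
r=42=101010 popcount=3 -> KEEP
r=43=101011 popcount=4 -> skip
r=44=101100 popcount=3 -> KEEP
r=45=101101 popcount=4 -> skip
r=46=101110 popcount=4 -> skip
r=47=101111 popcount=5 -> skip
r=48=110000 popcount=2 -> skip
r=49=110001 popcount=3 -> KEEP
r=50=110010 popcount=3 -> KEEP
r=51=110011 popcount=4 -> skip
Kept rows: 7 11 13 14 19 21 22 25 26 28 35 37 38 41 42 44 49 50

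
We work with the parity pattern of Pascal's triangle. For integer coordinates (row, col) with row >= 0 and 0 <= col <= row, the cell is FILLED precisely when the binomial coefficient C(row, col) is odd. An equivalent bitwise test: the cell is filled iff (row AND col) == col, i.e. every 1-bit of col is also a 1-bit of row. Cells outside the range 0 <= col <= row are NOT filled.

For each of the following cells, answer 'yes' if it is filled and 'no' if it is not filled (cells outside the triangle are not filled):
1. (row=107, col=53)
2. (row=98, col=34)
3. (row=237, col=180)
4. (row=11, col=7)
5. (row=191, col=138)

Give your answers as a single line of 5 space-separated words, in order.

(107,53): row=0b1101011, col=0b110101, row AND col = 0b100001 = 33; 33 != 53 -> empty
(98,34): row=0b1100010, col=0b100010, row AND col = 0b100010 = 34; 34 == 34 -> filled
(237,180): row=0b11101101, col=0b10110100, row AND col = 0b10100100 = 164; 164 != 180 -> empty
(11,7): row=0b1011, col=0b111, row AND col = 0b11 = 3; 3 != 7 -> empty
(191,138): row=0b10111111, col=0b10001010, row AND col = 0b10001010 = 138; 138 == 138 -> filled

Answer: no yes no no yes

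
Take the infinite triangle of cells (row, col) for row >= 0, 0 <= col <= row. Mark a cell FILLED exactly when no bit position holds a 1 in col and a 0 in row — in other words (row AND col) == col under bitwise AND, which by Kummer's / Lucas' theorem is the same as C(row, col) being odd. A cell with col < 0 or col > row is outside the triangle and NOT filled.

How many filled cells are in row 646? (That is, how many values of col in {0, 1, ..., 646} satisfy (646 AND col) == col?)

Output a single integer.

646 in binary = 1010000110
popcount(646) = number of 1-bits in 1010000110 = 4
A col c satisfies (646 AND c) == c iff every set bit of c is also set in 646; each of the 4 set bits of 646 can independently be on or off in c.
count = 2^4 = 16

Answer: 16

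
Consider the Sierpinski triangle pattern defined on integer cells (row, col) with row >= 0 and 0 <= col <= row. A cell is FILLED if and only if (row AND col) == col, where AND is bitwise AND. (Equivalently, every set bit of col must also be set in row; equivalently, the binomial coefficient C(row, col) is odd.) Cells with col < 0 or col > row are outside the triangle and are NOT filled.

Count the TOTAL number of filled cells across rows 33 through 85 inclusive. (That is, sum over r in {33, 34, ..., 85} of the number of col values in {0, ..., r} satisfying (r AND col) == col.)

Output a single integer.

Answer: 706

Derivation:
r33=100001 pc2: +4 =4
r34=100010 pc2: +4 =8
r35=100011 pc3: +8 =16
r36=100100 pc2: +4 =20
r37=100101 pc3: +8 =28
r38=100110 pc3: +8 =36
r39=100111 pc4: +16 =52
r40=101000 pc2: +4 =56
r41=101001 pc3: +8 =64
r42=101010 pc3: +8 =72
r43=101011 pc4: +16 =88
r44=101100 pc3: +8 =96
r45=101101 pc4: +16 =112
r46=101110 pc4: +16 =128
r47=101111 pc5: +32 =160
r48=110000 pc2: +4 =164
r49=110001 pc3: +8 =172
r50=110010 pc3: +8 =180
r51=110011 pc4: +16 =196
r52=110100 pc3: +8 =204
r53=110101 pc4: +16 =220
r54=110110 pc4: +16 =236
r55=110111 pc5: +32 =268
r56=111000 pc3: +8 =276
r57=111001 pc4: +16 =292
r58=111010 pc4: +16 =308
r59=111011 pc5: +32 =340
r60=111100 pc4: +16 =356
r61=111101 pc5: +32 =388
r62=111110 pc5: +32 =420
r63=111111 pc6: +64 =484
r64=1000000 pc1: +2 =486
r65=1000001 pc2: +4 =490
r66=1000010 pc2: +4 =494
r67=1000011 pc3: +8 =502
r68=1000100 pc2: +4 =506
r69=1000101 pc3: +8 =514
r70=1000110 pc3: +8 =522
r71=1000111 pc4: +16 =538
r72=1001000 pc2: +4 =542
r73=1001001 pc3: +8 =550
r74=1001010 pc3: +8 =558
r75=1001011 pc4: +16 =574
r76=1001100 pc3: +8 =582
r77=1001101 pc4: +16 =598
r78=1001110 pc4: +16 =614
r79=1001111 pc5: +32 =646
r80=1010000 pc2: +4 =650
r81=1010001 pc3: +8 =658
r82=1010010 pc3: +8 =666
r83=1010011 pc4: +16 =682
r84=1010100 pc3: +8 =690
r85=1010101 pc4: +16 =706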